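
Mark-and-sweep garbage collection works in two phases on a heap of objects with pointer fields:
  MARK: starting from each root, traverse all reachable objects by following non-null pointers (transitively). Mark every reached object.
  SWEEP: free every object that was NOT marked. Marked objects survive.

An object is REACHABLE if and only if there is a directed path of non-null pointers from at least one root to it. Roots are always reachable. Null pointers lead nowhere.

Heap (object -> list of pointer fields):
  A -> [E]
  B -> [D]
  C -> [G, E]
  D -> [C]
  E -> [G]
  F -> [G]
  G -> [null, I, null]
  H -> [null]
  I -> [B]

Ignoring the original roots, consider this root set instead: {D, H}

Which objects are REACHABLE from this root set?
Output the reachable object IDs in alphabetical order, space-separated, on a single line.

Answer: B C D E G H I

Derivation:
Roots: D H
Mark D: refs=C, marked=D
Mark H: refs=null, marked=D H
Mark C: refs=G E, marked=C D H
Mark G: refs=null I null, marked=C D G H
Mark E: refs=G, marked=C D E G H
Mark I: refs=B, marked=C D E G H I
Mark B: refs=D, marked=B C D E G H I
Unmarked (collected): A F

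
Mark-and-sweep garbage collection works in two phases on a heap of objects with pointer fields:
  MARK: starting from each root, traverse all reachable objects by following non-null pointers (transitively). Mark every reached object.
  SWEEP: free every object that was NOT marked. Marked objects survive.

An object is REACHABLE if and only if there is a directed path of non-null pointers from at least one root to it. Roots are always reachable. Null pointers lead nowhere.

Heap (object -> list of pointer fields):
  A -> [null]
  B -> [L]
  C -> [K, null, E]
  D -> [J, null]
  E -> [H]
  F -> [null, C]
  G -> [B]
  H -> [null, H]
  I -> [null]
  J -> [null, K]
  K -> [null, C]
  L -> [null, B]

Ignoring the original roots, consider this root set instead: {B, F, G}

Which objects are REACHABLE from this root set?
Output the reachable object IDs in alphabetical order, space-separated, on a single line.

Roots: B F G
Mark B: refs=L, marked=B
Mark F: refs=null C, marked=B F
Mark G: refs=B, marked=B F G
Mark L: refs=null B, marked=B F G L
Mark C: refs=K null E, marked=B C F G L
Mark K: refs=null C, marked=B C F G K L
Mark E: refs=H, marked=B C E F G K L
Mark H: refs=null H, marked=B C E F G H K L
Unmarked (collected): A D I J

Answer: B C E F G H K L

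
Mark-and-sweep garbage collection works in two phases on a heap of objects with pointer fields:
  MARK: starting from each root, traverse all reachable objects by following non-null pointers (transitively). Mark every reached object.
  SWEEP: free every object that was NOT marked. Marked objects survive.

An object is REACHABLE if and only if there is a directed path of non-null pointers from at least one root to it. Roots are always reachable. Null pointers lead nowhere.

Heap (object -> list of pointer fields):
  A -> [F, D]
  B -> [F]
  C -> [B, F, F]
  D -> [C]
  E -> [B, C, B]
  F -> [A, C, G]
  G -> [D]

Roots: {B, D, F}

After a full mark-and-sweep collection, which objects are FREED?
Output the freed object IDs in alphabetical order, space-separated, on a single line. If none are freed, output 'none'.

Answer: E

Derivation:
Roots: B D F
Mark B: refs=F, marked=B
Mark D: refs=C, marked=B D
Mark F: refs=A C G, marked=B D F
Mark C: refs=B F F, marked=B C D F
Mark A: refs=F D, marked=A B C D F
Mark G: refs=D, marked=A B C D F G
Unmarked (collected): E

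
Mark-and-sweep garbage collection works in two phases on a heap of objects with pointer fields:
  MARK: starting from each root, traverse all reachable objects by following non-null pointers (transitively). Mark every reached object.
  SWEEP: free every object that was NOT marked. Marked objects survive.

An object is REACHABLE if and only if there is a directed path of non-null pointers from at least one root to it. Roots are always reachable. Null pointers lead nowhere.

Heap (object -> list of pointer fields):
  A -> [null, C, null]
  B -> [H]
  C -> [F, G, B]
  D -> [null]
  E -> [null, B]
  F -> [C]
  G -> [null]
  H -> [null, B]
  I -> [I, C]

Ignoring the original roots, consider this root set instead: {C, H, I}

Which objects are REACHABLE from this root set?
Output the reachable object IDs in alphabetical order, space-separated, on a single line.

Roots: C H I
Mark C: refs=F G B, marked=C
Mark H: refs=null B, marked=C H
Mark I: refs=I C, marked=C H I
Mark F: refs=C, marked=C F H I
Mark G: refs=null, marked=C F G H I
Mark B: refs=H, marked=B C F G H I
Unmarked (collected): A D E

Answer: B C F G H I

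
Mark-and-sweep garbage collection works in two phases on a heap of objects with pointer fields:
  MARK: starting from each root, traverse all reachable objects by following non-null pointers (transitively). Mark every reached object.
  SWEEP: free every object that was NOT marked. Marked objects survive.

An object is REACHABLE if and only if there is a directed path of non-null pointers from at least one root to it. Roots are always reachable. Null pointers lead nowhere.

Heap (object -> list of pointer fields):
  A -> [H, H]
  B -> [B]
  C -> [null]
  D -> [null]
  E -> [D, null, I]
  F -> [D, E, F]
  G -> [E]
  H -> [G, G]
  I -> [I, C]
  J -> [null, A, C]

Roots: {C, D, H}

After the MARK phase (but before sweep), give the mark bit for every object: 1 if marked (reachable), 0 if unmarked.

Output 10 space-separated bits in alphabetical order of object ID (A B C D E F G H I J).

Answer: 0 0 1 1 1 0 1 1 1 0

Derivation:
Roots: C D H
Mark C: refs=null, marked=C
Mark D: refs=null, marked=C D
Mark H: refs=G G, marked=C D H
Mark G: refs=E, marked=C D G H
Mark E: refs=D null I, marked=C D E G H
Mark I: refs=I C, marked=C D E G H I
Unmarked (collected): A B F J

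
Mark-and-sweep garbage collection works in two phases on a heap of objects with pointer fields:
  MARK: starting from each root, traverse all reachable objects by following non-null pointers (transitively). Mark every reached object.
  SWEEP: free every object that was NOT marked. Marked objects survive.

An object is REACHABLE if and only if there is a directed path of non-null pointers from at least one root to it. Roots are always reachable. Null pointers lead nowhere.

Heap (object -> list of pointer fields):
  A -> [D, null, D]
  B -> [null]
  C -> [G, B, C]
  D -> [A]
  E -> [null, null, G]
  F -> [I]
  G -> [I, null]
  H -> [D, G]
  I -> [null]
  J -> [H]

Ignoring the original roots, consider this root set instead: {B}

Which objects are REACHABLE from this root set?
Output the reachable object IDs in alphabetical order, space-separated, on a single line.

Roots: B
Mark B: refs=null, marked=B
Unmarked (collected): A C D E F G H I J

Answer: B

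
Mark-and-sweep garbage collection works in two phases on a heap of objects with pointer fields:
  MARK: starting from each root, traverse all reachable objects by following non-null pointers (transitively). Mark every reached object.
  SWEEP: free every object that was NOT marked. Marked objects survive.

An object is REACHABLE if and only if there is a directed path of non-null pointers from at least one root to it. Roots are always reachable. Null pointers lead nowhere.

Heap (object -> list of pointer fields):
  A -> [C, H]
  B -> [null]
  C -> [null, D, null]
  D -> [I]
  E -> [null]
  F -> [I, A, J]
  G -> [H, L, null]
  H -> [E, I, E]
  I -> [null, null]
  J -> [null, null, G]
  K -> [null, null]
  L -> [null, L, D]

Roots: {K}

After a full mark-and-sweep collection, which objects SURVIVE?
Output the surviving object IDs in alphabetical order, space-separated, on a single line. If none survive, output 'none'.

Answer: K

Derivation:
Roots: K
Mark K: refs=null null, marked=K
Unmarked (collected): A B C D E F G H I J L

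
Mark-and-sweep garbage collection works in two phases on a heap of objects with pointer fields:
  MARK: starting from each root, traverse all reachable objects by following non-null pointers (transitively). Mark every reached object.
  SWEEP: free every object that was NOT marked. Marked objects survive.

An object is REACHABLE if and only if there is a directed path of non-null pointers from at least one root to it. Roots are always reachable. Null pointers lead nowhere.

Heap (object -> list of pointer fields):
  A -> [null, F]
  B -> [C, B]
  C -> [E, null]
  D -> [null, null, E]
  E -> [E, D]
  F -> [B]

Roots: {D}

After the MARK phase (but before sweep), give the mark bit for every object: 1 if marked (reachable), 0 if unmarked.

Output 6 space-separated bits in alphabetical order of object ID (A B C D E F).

Roots: D
Mark D: refs=null null E, marked=D
Mark E: refs=E D, marked=D E
Unmarked (collected): A B C F

Answer: 0 0 0 1 1 0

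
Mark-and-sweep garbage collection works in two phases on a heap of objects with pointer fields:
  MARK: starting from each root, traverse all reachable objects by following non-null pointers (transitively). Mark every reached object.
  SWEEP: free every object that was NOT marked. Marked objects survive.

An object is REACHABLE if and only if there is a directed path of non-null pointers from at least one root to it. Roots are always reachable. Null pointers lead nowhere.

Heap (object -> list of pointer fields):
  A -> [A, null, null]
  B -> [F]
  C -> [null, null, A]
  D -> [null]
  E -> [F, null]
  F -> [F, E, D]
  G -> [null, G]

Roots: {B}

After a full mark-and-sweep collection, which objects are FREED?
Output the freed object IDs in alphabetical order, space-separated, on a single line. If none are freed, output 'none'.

Answer: A C G

Derivation:
Roots: B
Mark B: refs=F, marked=B
Mark F: refs=F E D, marked=B F
Mark E: refs=F null, marked=B E F
Mark D: refs=null, marked=B D E F
Unmarked (collected): A C G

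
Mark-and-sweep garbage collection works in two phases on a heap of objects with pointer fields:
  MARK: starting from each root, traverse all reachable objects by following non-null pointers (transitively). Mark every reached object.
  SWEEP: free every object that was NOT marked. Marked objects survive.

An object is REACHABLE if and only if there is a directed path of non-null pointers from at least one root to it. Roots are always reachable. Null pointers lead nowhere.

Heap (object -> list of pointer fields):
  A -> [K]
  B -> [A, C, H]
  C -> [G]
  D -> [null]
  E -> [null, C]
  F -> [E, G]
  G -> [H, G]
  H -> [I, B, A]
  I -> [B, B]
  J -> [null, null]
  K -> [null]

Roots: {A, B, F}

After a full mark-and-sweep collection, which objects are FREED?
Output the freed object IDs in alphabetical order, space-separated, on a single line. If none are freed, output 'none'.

Roots: A B F
Mark A: refs=K, marked=A
Mark B: refs=A C H, marked=A B
Mark F: refs=E G, marked=A B F
Mark K: refs=null, marked=A B F K
Mark C: refs=G, marked=A B C F K
Mark H: refs=I B A, marked=A B C F H K
Mark E: refs=null C, marked=A B C E F H K
Mark G: refs=H G, marked=A B C E F G H K
Mark I: refs=B B, marked=A B C E F G H I K
Unmarked (collected): D J

Answer: D J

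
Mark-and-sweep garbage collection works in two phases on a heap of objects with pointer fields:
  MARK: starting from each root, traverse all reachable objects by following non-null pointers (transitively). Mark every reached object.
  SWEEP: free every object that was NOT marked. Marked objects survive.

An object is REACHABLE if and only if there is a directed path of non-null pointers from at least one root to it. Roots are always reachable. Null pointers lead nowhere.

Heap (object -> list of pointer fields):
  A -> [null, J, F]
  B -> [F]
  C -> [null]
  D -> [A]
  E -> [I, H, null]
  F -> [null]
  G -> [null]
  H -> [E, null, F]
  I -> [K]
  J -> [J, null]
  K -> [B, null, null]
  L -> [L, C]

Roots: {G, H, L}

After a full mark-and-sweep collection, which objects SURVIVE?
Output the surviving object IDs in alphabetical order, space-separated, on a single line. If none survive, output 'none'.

Answer: B C E F G H I K L

Derivation:
Roots: G H L
Mark G: refs=null, marked=G
Mark H: refs=E null F, marked=G H
Mark L: refs=L C, marked=G H L
Mark E: refs=I H null, marked=E G H L
Mark F: refs=null, marked=E F G H L
Mark C: refs=null, marked=C E F G H L
Mark I: refs=K, marked=C E F G H I L
Mark K: refs=B null null, marked=C E F G H I K L
Mark B: refs=F, marked=B C E F G H I K L
Unmarked (collected): A D J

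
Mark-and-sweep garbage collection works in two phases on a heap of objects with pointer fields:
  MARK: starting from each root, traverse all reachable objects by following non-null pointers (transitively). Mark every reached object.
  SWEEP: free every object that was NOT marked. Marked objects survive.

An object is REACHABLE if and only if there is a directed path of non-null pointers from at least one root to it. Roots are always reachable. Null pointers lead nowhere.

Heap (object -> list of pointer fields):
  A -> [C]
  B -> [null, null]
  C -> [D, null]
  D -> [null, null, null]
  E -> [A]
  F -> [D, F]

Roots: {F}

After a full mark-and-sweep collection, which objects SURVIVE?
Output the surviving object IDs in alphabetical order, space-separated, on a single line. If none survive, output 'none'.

Roots: F
Mark F: refs=D F, marked=F
Mark D: refs=null null null, marked=D F
Unmarked (collected): A B C E

Answer: D F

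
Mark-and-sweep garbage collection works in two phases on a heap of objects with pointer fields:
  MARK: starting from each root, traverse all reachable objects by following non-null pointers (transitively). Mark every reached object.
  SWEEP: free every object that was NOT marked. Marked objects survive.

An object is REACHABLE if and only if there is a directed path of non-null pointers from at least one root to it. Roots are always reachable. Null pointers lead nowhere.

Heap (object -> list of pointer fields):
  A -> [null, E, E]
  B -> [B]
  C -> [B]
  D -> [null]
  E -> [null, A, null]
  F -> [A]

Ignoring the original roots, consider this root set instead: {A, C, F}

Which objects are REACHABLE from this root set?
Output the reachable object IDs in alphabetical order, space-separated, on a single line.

Roots: A C F
Mark A: refs=null E E, marked=A
Mark C: refs=B, marked=A C
Mark F: refs=A, marked=A C F
Mark E: refs=null A null, marked=A C E F
Mark B: refs=B, marked=A B C E F
Unmarked (collected): D

Answer: A B C E F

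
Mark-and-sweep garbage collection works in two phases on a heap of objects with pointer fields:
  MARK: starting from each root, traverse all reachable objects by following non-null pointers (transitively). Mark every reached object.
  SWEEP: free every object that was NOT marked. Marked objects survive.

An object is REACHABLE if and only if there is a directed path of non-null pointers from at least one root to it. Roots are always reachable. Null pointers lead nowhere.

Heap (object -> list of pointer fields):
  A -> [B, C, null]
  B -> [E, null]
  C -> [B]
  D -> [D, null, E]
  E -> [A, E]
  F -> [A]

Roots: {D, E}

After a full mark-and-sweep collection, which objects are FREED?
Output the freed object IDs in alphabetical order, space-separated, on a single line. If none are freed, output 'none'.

Answer: F

Derivation:
Roots: D E
Mark D: refs=D null E, marked=D
Mark E: refs=A E, marked=D E
Mark A: refs=B C null, marked=A D E
Mark B: refs=E null, marked=A B D E
Mark C: refs=B, marked=A B C D E
Unmarked (collected): F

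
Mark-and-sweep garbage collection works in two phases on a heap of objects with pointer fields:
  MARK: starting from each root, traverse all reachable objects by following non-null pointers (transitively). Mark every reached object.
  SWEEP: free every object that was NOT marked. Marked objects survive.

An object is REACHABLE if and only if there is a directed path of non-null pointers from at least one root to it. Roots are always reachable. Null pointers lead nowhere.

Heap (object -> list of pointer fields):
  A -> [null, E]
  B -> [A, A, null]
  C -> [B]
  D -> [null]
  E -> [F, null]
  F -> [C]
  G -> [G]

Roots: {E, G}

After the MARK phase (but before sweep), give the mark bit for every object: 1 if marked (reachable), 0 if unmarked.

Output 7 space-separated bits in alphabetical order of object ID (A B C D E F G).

Answer: 1 1 1 0 1 1 1

Derivation:
Roots: E G
Mark E: refs=F null, marked=E
Mark G: refs=G, marked=E G
Mark F: refs=C, marked=E F G
Mark C: refs=B, marked=C E F G
Mark B: refs=A A null, marked=B C E F G
Mark A: refs=null E, marked=A B C E F G
Unmarked (collected): D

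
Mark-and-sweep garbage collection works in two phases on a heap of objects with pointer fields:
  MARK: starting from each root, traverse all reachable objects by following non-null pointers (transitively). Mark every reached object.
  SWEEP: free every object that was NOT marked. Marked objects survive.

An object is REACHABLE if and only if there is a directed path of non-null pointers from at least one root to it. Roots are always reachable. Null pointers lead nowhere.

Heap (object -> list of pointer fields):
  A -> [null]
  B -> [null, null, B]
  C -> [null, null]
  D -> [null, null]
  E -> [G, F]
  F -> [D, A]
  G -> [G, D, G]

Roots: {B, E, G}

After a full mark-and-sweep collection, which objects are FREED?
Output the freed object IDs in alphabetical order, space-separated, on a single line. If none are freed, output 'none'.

Answer: C

Derivation:
Roots: B E G
Mark B: refs=null null B, marked=B
Mark E: refs=G F, marked=B E
Mark G: refs=G D G, marked=B E G
Mark F: refs=D A, marked=B E F G
Mark D: refs=null null, marked=B D E F G
Mark A: refs=null, marked=A B D E F G
Unmarked (collected): C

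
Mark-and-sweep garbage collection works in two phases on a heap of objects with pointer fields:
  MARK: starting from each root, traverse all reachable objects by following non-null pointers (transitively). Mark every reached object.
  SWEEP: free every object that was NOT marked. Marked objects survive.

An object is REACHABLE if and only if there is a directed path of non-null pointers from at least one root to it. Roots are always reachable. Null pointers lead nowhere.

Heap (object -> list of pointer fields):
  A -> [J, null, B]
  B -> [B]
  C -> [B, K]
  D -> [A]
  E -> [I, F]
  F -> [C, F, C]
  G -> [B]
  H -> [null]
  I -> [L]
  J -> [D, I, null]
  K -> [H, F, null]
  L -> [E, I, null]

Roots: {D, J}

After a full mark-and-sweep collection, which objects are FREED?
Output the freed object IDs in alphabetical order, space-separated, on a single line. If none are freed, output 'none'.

Roots: D J
Mark D: refs=A, marked=D
Mark J: refs=D I null, marked=D J
Mark A: refs=J null B, marked=A D J
Mark I: refs=L, marked=A D I J
Mark B: refs=B, marked=A B D I J
Mark L: refs=E I null, marked=A B D I J L
Mark E: refs=I F, marked=A B D E I J L
Mark F: refs=C F C, marked=A B D E F I J L
Mark C: refs=B K, marked=A B C D E F I J L
Mark K: refs=H F null, marked=A B C D E F I J K L
Mark H: refs=null, marked=A B C D E F H I J K L
Unmarked (collected): G

Answer: G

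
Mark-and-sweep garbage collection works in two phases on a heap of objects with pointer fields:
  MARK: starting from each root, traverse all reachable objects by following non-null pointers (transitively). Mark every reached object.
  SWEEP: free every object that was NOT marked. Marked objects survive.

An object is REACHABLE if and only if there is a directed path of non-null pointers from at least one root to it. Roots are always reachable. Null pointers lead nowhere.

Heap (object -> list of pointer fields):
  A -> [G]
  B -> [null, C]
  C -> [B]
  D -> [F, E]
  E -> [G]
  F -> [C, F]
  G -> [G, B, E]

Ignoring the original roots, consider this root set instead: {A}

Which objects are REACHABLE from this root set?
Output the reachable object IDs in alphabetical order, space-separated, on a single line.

Answer: A B C E G

Derivation:
Roots: A
Mark A: refs=G, marked=A
Mark G: refs=G B E, marked=A G
Mark B: refs=null C, marked=A B G
Mark E: refs=G, marked=A B E G
Mark C: refs=B, marked=A B C E G
Unmarked (collected): D F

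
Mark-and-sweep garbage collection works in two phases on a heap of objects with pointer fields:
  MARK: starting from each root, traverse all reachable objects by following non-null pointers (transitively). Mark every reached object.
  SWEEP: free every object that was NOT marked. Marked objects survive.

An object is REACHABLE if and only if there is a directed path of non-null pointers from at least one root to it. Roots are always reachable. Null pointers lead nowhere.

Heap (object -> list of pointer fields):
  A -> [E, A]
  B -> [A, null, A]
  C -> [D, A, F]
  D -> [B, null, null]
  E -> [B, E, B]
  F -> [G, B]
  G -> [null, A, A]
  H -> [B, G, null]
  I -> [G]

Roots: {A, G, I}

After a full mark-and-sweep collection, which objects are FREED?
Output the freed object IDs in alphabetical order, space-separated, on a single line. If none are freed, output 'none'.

Roots: A G I
Mark A: refs=E A, marked=A
Mark G: refs=null A A, marked=A G
Mark I: refs=G, marked=A G I
Mark E: refs=B E B, marked=A E G I
Mark B: refs=A null A, marked=A B E G I
Unmarked (collected): C D F H

Answer: C D F H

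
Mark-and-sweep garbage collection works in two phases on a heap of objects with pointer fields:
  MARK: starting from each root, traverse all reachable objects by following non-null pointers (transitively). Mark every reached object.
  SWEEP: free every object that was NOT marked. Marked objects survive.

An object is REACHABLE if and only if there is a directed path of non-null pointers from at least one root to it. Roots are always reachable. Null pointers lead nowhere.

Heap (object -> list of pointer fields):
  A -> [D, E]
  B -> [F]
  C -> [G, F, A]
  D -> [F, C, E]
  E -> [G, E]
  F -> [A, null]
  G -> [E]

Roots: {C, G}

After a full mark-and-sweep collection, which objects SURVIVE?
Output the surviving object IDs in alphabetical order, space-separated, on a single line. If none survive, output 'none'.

Answer: A C D E F G

Derivation:
Roots: C G
Mark C: refs=G F A, marked=C
Mark G: refs=E, marked=C G
Mark F: refs=A null, marked=C F G
Mark A: refs=D E, marked=A C F G
Mark E: refs=G E, marked=A C E F G
Mark D: refs=F C E, marked=A C D E F G
Unmarked (collected): B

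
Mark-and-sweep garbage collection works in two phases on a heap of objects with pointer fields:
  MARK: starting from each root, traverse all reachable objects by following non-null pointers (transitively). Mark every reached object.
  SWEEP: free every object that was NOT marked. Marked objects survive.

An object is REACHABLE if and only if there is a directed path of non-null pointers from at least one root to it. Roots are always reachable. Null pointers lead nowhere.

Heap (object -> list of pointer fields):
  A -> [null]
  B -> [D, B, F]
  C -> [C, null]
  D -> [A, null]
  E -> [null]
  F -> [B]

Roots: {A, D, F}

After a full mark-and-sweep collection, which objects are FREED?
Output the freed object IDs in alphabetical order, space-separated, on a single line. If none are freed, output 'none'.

Roots: A D F
Mark A: refs=null, marked=A
Mark D: refs=A null, marked=A D
Mark F: refs=B, marked=A D F
Mark B: refs=D B F, marked=A B D F
Unmarked (collected): C E

Answer: C E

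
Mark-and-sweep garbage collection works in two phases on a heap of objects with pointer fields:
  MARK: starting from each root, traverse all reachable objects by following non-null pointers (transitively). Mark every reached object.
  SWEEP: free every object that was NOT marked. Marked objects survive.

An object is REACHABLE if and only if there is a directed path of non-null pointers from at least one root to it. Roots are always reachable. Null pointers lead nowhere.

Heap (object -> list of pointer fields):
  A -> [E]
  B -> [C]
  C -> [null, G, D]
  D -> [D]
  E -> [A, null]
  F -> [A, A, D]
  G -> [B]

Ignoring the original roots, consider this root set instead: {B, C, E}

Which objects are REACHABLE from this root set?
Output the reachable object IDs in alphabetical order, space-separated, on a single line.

Answer: A B C D E G

Derivation:
Roots: B C E
Mark B: refs=C, marked=B
Mark C: refs=null G D, marked=B C
Mark E: refs=A null, marked=B C E
Mark G: refs=B, marked=B C E G
Mark D: refs=D, marked=B C D E G
Mark A: refs=E, marked=A B C D E G
Unmarked (collected): F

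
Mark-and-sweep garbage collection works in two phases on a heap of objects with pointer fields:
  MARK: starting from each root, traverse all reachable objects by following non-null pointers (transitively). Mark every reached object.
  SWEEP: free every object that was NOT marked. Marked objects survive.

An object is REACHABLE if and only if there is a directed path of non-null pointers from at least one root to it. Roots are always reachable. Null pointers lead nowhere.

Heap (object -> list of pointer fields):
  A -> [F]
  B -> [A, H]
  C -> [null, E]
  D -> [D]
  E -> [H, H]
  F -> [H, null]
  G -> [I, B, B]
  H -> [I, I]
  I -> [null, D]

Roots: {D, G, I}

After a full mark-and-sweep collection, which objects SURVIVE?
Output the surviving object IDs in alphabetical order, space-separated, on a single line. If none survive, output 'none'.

Roots: D G I
Mark D: refs=D, marked=D
Mark G: refs=I B B, marked=D G
Mark I: refs=null D, marked=D G I
Mark B: refs=A H, marked=B D G I
Mark A: refs=F, marked=A B D G I
Mark H: refs=I I, marked=A B D G H I
Mark F: refs=H null, marked=A B D F G H I
Unmarked (collected): C E

Answer: A B D F G H I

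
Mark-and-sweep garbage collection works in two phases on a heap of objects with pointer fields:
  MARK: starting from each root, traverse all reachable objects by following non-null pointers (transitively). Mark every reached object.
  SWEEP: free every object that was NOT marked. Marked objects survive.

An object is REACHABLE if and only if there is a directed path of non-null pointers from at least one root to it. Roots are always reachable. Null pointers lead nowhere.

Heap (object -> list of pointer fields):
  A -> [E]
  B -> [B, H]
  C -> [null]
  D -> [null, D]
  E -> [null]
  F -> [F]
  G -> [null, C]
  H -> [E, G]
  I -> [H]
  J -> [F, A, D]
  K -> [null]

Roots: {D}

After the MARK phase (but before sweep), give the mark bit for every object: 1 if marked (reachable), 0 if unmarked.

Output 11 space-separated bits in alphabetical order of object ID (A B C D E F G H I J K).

Roots: D
Mark D: refs=null D, marked=D
Unmarked (collected): A B C E F G H I J K

Answer: 0 0 0 1 0 0 0 0 0 0 0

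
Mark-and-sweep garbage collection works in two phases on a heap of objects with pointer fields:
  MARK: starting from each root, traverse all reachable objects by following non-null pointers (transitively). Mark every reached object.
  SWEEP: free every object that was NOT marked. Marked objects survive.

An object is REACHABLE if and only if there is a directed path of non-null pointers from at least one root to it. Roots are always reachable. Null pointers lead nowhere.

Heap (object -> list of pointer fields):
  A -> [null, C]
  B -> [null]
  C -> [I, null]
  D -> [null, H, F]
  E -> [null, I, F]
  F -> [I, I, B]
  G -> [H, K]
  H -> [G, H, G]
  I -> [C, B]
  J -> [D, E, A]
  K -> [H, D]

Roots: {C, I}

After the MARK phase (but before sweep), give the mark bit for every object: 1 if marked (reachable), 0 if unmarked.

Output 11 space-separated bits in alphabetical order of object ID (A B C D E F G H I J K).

Roots: C I
Mark C: refs=I null, marked=C
Mark I: refs=C B, marked=C I
Mark B: refs=null, marked=B C I
Unmarked (collected): A D E F G H J K

Answer: 0 1 1 0 0 0 0 0 1 0 0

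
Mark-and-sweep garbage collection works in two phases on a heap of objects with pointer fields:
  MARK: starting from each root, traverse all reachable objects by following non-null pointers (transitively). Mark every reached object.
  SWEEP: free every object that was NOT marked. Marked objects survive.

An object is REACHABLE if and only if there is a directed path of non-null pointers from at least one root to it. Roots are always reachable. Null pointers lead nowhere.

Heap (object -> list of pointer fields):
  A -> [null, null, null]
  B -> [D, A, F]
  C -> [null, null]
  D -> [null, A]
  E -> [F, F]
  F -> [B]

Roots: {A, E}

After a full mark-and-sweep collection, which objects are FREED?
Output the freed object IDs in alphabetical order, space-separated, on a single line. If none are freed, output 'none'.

Roots: A E
Mark A: refs=null null null, marked=A
Mark E: refs=F F, marked=A E
Mark F: refs=B, marked=A E F
Mark B: refs=D A F, marked=A B E F
Mark D: refs=null A, marked=A B D E F
Unmarked (collected): C

Answer: C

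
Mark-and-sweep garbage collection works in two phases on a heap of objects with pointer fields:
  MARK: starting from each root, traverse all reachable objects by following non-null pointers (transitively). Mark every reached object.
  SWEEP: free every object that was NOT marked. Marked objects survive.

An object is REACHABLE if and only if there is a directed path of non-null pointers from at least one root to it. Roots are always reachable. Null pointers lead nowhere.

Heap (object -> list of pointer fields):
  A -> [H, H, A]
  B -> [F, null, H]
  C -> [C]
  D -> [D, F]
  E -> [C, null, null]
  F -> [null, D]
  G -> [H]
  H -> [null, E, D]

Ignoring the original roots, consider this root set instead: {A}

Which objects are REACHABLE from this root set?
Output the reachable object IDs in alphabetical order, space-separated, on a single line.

Roots: A
Mark A: refs=H H A, marked=A
Mark H: refs=null E D, marked=A H
Mark E: refs=C null null, marked=A E H
Mark D: refs=D F, marked=A D E H
Mark C: refs=C, marked=A C D E H
Mark F: refs=null D, marked=A C D E F H
Unmarked (collected): B G

Answer: A C D E F H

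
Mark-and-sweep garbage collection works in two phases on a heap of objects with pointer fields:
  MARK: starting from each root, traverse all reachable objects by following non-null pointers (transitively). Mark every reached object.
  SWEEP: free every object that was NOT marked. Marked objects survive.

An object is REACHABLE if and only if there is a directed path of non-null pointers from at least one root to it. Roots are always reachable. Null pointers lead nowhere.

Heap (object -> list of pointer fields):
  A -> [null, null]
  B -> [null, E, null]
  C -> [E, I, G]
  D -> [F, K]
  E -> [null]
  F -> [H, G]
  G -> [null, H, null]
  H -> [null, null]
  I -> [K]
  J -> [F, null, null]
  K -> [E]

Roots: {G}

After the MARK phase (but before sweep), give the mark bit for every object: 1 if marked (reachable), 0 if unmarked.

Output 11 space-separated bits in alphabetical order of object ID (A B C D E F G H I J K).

Answer: 0 0 0 0 0 0 1 1 0 0 0

Derivation:
Roots: G
Mark G: refs=null H null, marked=G
Mark H: refs=null null, marked=G H
Unmarked (collected): A B C D E F I J K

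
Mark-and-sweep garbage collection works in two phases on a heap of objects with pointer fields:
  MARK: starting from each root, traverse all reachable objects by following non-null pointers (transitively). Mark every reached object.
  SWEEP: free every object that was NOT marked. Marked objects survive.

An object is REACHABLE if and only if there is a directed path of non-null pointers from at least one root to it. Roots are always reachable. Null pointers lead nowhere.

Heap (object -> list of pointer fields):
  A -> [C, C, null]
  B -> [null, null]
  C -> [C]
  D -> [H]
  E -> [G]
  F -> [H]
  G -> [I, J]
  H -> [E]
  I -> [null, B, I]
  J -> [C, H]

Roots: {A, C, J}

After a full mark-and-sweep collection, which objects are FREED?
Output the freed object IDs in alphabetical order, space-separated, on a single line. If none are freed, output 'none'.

Answer: D F

Derivation:
Roots: A C J
Mark A: refs=C C null, marked=A
Mark C: refs=C, marked=A C
Mark J: refs=C H, marked=A C J
Mark H: refs=E, marked=A C H J
Mark E: refs=G, marked=A C E H J
Mark G: refs=I J, marked=A C E G H J
Mark I: refs=null B I, marked=A C E G H I J
Mark B: refs=null null, marked=A B C E G H I J
Unmarked (collected): D F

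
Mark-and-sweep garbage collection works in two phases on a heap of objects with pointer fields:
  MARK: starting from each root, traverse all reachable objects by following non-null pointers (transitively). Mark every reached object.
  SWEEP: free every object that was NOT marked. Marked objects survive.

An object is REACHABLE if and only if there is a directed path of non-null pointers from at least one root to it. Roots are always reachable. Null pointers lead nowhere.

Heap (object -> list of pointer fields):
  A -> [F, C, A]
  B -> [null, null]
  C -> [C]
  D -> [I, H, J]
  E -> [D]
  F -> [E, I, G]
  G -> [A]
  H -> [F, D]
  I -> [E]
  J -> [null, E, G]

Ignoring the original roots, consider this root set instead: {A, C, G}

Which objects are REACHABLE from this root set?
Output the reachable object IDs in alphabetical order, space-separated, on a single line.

Answer: A C D E F G H I J

Derivation:
Roots: A C G
Mark A: refs=F C A, marked=A
Mark C: refs=C, marked=A C
Mark G: refs=A, marked=A C G
Mark F: refs=E I G, marked=A C F G
Mark E: refs=D, marked=A C E F G
Mark I: refs=E, marked=A C E F G I
Mark D: refs=I H J, marked=A C D E F G I
Mark H: refs=F D, marked=A C D E F G H I
Mark J: refs=null E G, marked=A C D E F G H I J
Unmarked (collected): B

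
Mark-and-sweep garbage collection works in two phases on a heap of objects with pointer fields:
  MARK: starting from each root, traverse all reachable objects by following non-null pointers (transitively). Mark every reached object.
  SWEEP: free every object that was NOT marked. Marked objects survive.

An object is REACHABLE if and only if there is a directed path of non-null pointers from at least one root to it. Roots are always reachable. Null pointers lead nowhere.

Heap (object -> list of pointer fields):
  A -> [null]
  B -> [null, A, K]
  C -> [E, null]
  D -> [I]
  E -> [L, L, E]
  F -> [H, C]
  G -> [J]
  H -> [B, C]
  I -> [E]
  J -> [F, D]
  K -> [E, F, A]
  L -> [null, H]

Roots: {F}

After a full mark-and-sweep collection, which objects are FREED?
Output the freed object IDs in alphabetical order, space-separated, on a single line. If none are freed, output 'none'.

Roots: F
Mark F: refs=H C, marked=F
Mark H: refs=B C, marked=F H
Mark C: refs=E null, marked=C F H
Mark B: refs=null A K, marked=B C F H
Mark E: refs=L L E, marked=B C E F H
Mark A: refs=null, marked=A B C E F H
Mark K: refs=E F A, marked=A B C E F H K
Mark L: refs=null H, marked=A B C E F H K L
Unmarked (collected): D G I J

Answer: D G I J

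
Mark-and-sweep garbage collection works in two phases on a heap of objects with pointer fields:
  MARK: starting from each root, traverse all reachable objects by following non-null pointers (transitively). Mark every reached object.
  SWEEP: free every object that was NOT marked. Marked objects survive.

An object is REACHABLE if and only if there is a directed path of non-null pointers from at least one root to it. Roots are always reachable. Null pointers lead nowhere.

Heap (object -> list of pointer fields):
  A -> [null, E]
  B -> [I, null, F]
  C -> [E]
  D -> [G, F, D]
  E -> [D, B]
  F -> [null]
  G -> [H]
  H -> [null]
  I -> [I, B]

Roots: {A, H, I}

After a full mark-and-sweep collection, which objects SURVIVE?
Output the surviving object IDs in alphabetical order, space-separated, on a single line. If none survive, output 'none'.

Answer: A B D E F G H I

Derivation:
Roots: A H I
Mark A: refs=null E, marked=A
Mark H: refs=null, marked=A H
Mark I: refs=I B, marked=A H I
Mark E: refs=D B, marked=A E H I
Mark B: refs=I null F, marked=A B E H I
Mark D: refs=G F D, marked=A B D E H I
Mark F: refs=null, marked=A B D E F H I
Mark G: refs=H, marked=A B D E F G H I
Unmarked (collected): C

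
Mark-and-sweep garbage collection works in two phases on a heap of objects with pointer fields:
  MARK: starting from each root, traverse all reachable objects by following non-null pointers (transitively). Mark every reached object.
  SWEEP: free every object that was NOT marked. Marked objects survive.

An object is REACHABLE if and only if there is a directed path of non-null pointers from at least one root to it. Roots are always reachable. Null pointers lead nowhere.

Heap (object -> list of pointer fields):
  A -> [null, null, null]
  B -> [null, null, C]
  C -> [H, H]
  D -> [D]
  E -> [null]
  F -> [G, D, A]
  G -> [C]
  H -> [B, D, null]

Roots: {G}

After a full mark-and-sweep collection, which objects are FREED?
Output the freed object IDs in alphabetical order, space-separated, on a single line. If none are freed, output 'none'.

Roots: G
Mark G: refs=C, marked=G
Mark C: refs=H H, marked=C G
Mark H: refs=B D null, marked=C G H
Mark B: refs=null null C, marked=B C G H
Mark D: refs=D, marked=B C D G H
Unmarked (collected): A E F

Answer: A E F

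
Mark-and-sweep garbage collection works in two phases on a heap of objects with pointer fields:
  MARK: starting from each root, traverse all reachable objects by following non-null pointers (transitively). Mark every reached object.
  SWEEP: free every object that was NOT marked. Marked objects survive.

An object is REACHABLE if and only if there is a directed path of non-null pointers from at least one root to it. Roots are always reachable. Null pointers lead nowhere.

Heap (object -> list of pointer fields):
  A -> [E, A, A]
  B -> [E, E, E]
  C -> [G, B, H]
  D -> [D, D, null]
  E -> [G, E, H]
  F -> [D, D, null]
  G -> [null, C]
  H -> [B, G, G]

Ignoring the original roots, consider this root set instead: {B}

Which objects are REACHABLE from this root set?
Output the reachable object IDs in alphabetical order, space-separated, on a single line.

Roots: B
Mark B: refs=E E E, marked=B
Mark E: refs=G E H, marked=B E
Mark G: refs=null C, marked=B E G
Mark H: refs=B G G, marked=B E G H
Mark C: refs=G B H, marked=B C E G H
Unmarked (collected): A D F

Answer: B C E G H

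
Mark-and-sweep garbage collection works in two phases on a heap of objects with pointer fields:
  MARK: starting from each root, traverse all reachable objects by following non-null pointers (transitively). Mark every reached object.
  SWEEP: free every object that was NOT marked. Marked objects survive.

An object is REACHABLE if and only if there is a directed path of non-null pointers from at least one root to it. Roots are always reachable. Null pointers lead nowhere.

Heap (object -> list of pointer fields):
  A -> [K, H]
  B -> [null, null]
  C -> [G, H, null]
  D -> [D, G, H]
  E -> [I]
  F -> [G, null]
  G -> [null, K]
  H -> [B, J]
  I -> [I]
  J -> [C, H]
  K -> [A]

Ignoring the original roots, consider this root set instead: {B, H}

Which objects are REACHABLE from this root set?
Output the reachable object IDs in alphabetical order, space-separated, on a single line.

Answer: A B C G H J K

Derivation:
Roots: B H
Mark B: refs=null null, marked=B
Mark H: refs=B J, marked=B H
Mark J: refs=C H, marked=B H J
Mark C: refs=G H null, marked=B C H J
Mark G: refs=null K, marked=B C G H J
Mark K: refs=A, marked=B C G H J K
Mark A: refs=K H, marked=A B C G H J K
Unmarked (collected): D E F I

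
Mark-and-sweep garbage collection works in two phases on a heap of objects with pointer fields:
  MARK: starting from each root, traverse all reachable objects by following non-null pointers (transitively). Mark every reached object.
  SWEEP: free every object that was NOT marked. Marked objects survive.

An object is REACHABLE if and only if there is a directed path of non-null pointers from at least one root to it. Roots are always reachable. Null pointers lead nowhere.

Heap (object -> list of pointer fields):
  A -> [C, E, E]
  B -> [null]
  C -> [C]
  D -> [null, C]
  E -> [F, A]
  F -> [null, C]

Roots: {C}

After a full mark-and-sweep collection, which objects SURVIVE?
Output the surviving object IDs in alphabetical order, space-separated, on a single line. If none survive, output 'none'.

Answer: C

Derivation:
Roots: C
Mark C: refs=C, marked=C
Unmarked (collected): A B D E F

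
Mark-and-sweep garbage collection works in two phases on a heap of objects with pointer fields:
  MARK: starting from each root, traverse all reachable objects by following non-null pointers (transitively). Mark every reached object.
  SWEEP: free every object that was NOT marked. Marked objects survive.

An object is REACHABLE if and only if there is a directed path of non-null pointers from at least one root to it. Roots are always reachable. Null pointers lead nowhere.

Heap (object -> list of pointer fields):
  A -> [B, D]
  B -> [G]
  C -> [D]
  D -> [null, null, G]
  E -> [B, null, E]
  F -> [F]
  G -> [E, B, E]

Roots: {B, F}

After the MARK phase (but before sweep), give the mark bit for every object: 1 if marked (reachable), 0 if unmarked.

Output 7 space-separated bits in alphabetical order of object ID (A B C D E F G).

Answer: 0 1 0 0 1 1 1

Derivation:
Roots: B F
Mark B: refs=G, marked=B
Mark F: refs=F, marked=B F
Mark G: refs=E B E, marked=B F G
Mark E: refs=B null E, marked=B E F G
Unmarked (collected): A C D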